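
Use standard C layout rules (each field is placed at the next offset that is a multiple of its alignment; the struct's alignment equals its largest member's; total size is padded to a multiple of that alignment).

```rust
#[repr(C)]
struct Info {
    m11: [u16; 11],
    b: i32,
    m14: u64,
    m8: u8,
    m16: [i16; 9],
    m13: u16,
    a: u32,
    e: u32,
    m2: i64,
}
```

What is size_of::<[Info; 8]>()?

640

0..22  m11  (22B, 2-aligned)
22..24  -- padding (2B)
24..28  b  (4B, 4-aligned)
28..32  -- padding (4B)
32..40  m14  (8B, 8-aligned)
40..41  m8  (1B, 1-aligned)
41..42  -- padding (1B)
42..60  m16  (18B, 2-aligned)
60..62  m13  (2B, 2-aligned)
62..64  -- padding (2B)
64..68  a  (4B, 4-aligned)
68..72  e  (4B, 4-aligned)
72..80  m2  (8B, 8-aligned)
sizeof = 80, alignof = 8
array of 8: 8 × 80 = 640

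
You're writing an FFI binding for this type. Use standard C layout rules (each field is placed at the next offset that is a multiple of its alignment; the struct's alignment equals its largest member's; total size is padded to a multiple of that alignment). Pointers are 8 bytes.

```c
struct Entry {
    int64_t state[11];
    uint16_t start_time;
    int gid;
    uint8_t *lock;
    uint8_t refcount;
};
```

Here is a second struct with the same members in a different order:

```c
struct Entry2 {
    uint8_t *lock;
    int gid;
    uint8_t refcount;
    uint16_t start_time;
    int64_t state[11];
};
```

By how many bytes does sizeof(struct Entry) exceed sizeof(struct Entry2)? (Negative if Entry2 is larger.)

8

state at 0 (size 88, align 8) → ends 88
start_time at 88 (size 2, align 2) → ends 90
pad 2 to align 4 for gid
gid at 92 (size 4, align 4) → ends 96
lock at 96 (size 8, align 8) → ends 104
refcount at 104 (size 1, align 1) → ends 105
tail pad 7 to reach multiple of 8
total 112 bytes, alignment 8
— Entry2 —
lock at 0 (size 8, align 8) → ends 8
gid at 8 (size 4, align 4) → ends 12
refcount at 12 (size 1, align 1) → ends 13
pad 1 to align 2 for start_time
start_time at 14 (size 2, align 2) → ends 16
state at 16 (size 88, align 8) → ends 104
total 104 bytes, alignment 8
112 − 104 = 8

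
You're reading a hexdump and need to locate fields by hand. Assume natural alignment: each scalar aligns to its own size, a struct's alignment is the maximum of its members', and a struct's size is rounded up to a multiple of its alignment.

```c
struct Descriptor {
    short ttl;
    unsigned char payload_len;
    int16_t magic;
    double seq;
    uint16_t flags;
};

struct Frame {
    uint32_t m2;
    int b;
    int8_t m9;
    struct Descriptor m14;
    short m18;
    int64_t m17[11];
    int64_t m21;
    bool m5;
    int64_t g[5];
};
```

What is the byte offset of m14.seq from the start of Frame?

Descriptor: @0: ttl [2B, align 2] → 2; @2: payload_len [1B, align 1] → 3; +1 pad (align 2); @4: magic [2B, align 2] → 6; +2 pad (align 8); @8: seq [8B, align 8] → 16; @16: flags [2B, align 2] → 18; +6 tail pad (align 8); size 24, align 8
@0: m2 [4B, align 4] → 4
@4: b [4B, align 4] → 8
@8: m9 [1B, align 1] → 9
+7 pad (align 8)
@16: m14 [24B, align 8] → 40
within Descriptor: seq at 8
16 + 8 = 24

24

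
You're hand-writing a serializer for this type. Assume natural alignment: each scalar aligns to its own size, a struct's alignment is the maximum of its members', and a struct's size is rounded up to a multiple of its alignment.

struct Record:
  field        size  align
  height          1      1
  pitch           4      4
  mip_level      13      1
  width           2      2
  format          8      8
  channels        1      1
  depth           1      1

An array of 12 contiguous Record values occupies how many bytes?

480

@0: height [1B, align 1] → 1
+3 pad (align 4)
@4: pitch [4B, align 4] → 8
@8: mip_level [13B, align 1] → 21
+1 pad (align 2)
@22: width [2B, align 2] → 24
@24: format [8B, align 8] → 32
@32: channels [1B, align 1] → 33
@33: depth [1B, align 1] → 34
+6 tail pad (align 8)
size 40, align 8
array of 12: 12 × 40 = 480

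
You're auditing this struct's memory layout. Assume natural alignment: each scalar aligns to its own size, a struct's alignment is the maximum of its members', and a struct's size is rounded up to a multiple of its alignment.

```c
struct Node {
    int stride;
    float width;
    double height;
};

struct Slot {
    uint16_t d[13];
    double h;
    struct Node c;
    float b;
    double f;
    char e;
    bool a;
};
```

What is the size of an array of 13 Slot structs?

1040

Node: stride at 0 (size 4, align 4) → ends 4; width at 4 (size 4, align 4) → ends 8; height at 8 (size 8, align 8) → ends 16; total 16 bytes, alignment 8
d at 0 (size 26, align 2) → ends 26
pad 6 to align 8 for h
h at 32 (size 8, align 8) → ends 40
c at 40 (size 16, align 8) → ends 56
b at 56 (size 4, align 4) → ends 60
pad 4 to align 8 for f
f at 64 (size 8, align 8) → ends 72
e at 72 (size 1, align 1) → ends 73
a at 73 (size 1, align 1) → ends 74
tail pad 6 to reach multiple of 8
total 80 bytes, alignment 8
array of 13: 13 × 80 = 1040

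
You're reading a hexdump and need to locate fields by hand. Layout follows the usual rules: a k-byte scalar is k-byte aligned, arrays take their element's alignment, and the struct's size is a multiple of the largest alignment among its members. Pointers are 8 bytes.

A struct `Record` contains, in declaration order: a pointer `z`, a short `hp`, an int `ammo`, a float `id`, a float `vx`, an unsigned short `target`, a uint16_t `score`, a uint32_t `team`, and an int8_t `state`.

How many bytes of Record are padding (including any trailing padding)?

9

0..8  z  (8B, 8-aligned)
8..10  hp  (2B, 2-aligned)
10..12  -- padding (2B)
12..16  ammo  (4B, 4-aligned)
16..20  id  (4B, 4-aligned)
20..24  vx  (4B, 4-aligned)
24..26  target  (2B, 2-aligned)
26..28  score  (2B, 2-aligned)
28..32  team  (4B, 4-aligned)
32..33  state  (1B, 1-aligned)
33..40  -- tail padding (7B)
sizeof = 40, alignof = 8
data bytes 31, size 40 → padding 9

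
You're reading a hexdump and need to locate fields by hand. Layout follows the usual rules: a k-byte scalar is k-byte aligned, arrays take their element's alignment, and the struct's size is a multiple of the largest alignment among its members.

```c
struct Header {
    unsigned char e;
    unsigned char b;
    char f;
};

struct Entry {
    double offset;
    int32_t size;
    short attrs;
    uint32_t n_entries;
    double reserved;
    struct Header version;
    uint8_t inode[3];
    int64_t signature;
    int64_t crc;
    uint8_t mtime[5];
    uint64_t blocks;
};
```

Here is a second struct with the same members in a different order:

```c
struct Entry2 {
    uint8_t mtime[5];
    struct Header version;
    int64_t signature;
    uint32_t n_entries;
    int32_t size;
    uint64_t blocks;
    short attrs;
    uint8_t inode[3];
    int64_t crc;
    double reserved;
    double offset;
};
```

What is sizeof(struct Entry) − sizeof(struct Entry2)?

8

Header: e at 0 (size 1, align 1) → ends 1; b at 1 (size 1, align 1) → ends 2; f at 2 (size 1, align 1) → ends 3; total 3 bytes, alignment 1
offset at 0 (size 8, align 8) → ends 8
size at 8 (size 4, align 4) → ends 12
attrs at 12 (size 2, align 2) → ends 14
pad 2 to align 4 for n_entries
n_entries at 16 (size 4, align 4) → ends 20
pad 4 to align 8 for reserved
reserved at 24 (size 8, align 8) → ends 32
version at 32 (size 3, align 1) → ends 35
inode at 35 (size 3, align 1) → ends 38
pad 2 to align 8 for signature
signature at 40 (size 8, align 8) → ends 48
crc at 48 (size 8, align 8) → ends 56
mtime at 56 (size 5, align 1) → ends 61
pad 3 to align 8 for blocks
blocks at 64 (size 8, align 8) → ends 72
total 72 bytes, alignment 8
— Entry2 —
mtime at 0 (size 5, align 1) → ends 5
version at 5 (size 3, align 1) → ends 8
signature at 8 (size 8, align 8) → ends 16
n_entries at 16 (size 4, align 4) → ends 20
size at 20 (size 4, align 4) → ends 24
blocks at 24 (size 8, align 8) → ends 32
attrs at 32 (size 2, align 2) → ends 34
inode at 34 (size 3, align 1) → ends 37
pad 3 to align 8 for crc
crc at 40 (size 8, align 8) → ends 48
reserved at 48 (size 8, align 8) → ends 56
offset at 56 (size 8, align 8) → ends 64
total 64 bytes, alignment 8
72 − 64 = 8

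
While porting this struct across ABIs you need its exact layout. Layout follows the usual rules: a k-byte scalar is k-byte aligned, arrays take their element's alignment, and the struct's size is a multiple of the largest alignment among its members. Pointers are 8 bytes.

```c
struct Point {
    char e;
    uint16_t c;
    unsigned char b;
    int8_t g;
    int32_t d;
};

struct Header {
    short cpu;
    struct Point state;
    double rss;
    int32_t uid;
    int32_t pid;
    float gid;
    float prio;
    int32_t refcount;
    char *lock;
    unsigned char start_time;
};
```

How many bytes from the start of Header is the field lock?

Point: e at 0 (size 1, align 1) → ends 1; pad 1 to align 2 for c; c at 2 (size 2, align 2) → ends 4; b at 4 (size 1, align 1) → ends 5; g at 5 (size 1, align 1) → ends 6; pad 2 to align 4 for d; d at 8 (size 4, align 4) → ends 12; total 12 bytes, alignment 4
cpu at 0 (size 2, align 2) → ends 2
pad 2 to align 4 for state
state at 4 (size 12, align 4) → ends 16
rss at 16 (size 8, align 8) → ends 24
uid at 24 (size 4, align 4) → ends 28
pid at 28 (size 4, align 4) → ends 32
gid at 32 (size 4, align 4) → ends 36
prio at 36 (size 4, align 4) → ends 40
refcount at 40 (size 4, align 4) → ends 44
pad 4 to align 8 for lock
lock at 48 (size 8, align 8) → ends 56

48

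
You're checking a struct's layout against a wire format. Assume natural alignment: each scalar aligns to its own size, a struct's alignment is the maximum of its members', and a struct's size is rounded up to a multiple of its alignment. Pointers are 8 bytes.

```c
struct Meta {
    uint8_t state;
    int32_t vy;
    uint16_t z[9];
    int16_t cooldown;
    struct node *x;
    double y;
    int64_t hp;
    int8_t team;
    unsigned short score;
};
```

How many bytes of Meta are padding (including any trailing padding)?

12

0..1  state  (1B, 1-aligned)
1..4  -- padding (3B)
4..8  vy  (4B, 4-aligned)
8..26  z  (18B, 2-aligned)
26..28  cooldown  (2B, 2-aligned)
28..32  -- padding (4B)
32..40  x  (8B, 8-aligned)
40..48  y  (8B, 8-aligned)
48..56  hp  (8B, 8-aligned)
56..57  team  (1B, 1-aligned)
57..58  -- padding (1B)
58..60  score  (2B, 2-aligned)
60..64  -- tail padding (4B)
sizeof = 64, alignof = 8
data bytes 52, size 64 → padding 12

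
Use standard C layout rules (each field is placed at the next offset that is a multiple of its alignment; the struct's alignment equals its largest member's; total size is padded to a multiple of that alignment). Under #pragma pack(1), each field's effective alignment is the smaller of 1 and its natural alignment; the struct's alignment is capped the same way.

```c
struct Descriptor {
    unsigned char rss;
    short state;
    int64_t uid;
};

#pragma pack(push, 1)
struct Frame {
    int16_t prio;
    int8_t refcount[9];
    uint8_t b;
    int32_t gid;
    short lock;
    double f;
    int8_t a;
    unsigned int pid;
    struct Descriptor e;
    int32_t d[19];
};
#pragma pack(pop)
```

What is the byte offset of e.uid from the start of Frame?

Descriptor: @0: rss [1B, align 1] → 1; +1 pad (align 2); @2: state [2B, align 2] → 4; +4 pad (align 8); @8: uid [8B, align 8] → 16; size 16, align 8
@0: prio [2B, align 1] → 2
@2: refcount [9B, align 1] → 11
@11: b [1B, align 1] → 12
@12: gid [4B, align 1] → 16
@16: lock [2B, align 1] → 18
@18: f [8B, align 1] → 26
@26: a [1B, align 1] → 27
@27: pid [4B, align 1] → 31
@31: e [16B, align 1] → 47
within Descriptor: uid at 8
31 + 8 = 39

39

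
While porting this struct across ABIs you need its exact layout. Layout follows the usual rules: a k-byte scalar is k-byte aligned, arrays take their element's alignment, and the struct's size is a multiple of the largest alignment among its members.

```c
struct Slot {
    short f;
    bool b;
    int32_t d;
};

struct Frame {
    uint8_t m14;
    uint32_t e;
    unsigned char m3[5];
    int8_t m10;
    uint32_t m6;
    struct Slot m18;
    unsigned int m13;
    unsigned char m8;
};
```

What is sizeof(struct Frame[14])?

Slot: 0..2  f  (2B, 2-aligned); 2..3  b  (1B, 1-aligned); 3..4  -- padding (1B); 4..8  d  (4B, 4-aligned); sizeof = 8, alignof = 4
0..1  m14  (1B, 1-aligned)
1..4  -- padding (3B)
4..8  e  (4B, 4-aligned)
8..13  m3  (5B, 1-aligned)
13..14  m10  (1B, 1-aligned)
14..16  -- padding (2B)
16..20  m6  (4B, 4-aligned)
20..28  m18  (8B, 4-aligned)
28..32  m13  (4B, 4-aligned)
32..33  m8  (1B, 1-aligned)
33..36  -- tail padding (3B)
sizeof = 36, alignof = 4
array of 14: 14 × 36 = 504

504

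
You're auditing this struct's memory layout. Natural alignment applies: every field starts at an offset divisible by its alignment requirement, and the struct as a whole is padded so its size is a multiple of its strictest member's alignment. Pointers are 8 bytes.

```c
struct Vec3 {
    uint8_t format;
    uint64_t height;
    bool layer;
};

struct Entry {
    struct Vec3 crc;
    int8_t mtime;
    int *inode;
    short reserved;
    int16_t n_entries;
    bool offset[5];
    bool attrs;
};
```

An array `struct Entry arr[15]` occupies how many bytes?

Vec3: format at 0 (size 1, align 1) → ends 1; pad 7 to align 8 for height; height at 8 (size 8, align 8) → ends 16; layer at 16 (size 1, align 1) → ends 17; tail pad 7 to reach multiple of 8; total 24 bytes, alignment 8
crc at 0 (size 24, align 8) → ends 24
mtime at 24 (size 1, align 1) → ends 25
pad 7 to align 8 for inode
inode at 32 (size 8, align 8) → ends 40
reserved at 40 (size 2, align 2) → ends 42
n_entries at 42 (size 2, align 2) → ends 44
offset at 44 (size 5, align 1) → ends 49
attrs at 49 (size 1, align 1) → ends 50
tail pad 6 to reach multiple of 8
total 56 bytes, alignment 8
array of 15: 15 × 56 = 840

840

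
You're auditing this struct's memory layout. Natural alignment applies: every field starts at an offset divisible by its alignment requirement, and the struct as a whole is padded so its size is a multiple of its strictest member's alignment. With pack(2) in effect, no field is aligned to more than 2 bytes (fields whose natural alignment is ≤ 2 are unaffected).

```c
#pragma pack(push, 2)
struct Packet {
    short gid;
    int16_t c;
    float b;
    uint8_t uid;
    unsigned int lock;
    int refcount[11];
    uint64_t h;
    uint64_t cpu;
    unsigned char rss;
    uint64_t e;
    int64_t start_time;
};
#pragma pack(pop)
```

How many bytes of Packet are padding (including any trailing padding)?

2

@0: gid [2B, align 2] → 2
@2: c [2B, align 2] → 4
@4: b [4B, align 2] → 8
@8: uid [1B, align 1] → 9
+1 pad (align 2)
@10: lock [4B, align 2] → 14
@14: refcount [44B, align 2] → 58
@58: h [8B, align 2] → 66
@66: cpu [8B, align 2] → 74
@74: rss [1B, align 1] → 75
+1 pad (align 2)
@76: e [8B, align 2] → 84
@84: start_time [8B, align 2] → 92
size 92, align 2
data bytes 90, size 92 → padding 2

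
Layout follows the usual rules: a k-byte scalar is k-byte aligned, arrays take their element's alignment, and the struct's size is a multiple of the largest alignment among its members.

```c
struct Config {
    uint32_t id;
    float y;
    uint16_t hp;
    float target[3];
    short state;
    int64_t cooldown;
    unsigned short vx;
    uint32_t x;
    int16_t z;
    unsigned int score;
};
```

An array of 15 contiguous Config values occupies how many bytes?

id at 0 (size 4, align 4) → ends 4
y at 4 (size 4, align 4) → ends 8
hp at 8 (size 2, align 2) → ends 10
pad 2 to align 4 for target
target at 12 (size 12, align 4) → ends 24
state at 24 (size 2, align 2) → ends 26
pad 6 to align 8 for cooldown
cooldown at 32 (size 8, align 8) → ends 40
vx at 40 (size 2, align 2) → ends 42
pad 2 to align 4 for x
x at 44 (size 4, align 4) → ends 48
z at 48 (size 2, align 2) → ends 50
pad 2 to align 4 for score
score at 52 (size 4, align 4) → ends 56
total 56 bytes, alignment 8
array of 15: 15 × 56 = 840

840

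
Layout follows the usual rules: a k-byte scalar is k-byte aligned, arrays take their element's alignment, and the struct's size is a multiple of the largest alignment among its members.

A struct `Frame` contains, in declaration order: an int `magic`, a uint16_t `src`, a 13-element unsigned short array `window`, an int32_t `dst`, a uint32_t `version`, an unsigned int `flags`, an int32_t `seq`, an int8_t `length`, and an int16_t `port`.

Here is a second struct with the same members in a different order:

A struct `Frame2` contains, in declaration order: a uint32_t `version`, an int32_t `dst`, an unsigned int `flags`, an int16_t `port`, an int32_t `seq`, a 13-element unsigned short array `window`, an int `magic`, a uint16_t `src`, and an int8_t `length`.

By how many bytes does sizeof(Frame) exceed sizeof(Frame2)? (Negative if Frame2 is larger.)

0..4  magic  (4B, 4-aligned)
4..6  src  (2B, 2-aligned)
6..32  window  (26B, 2-aligned)
32..36  dst  (4B, 4-aligned)
36..40  version  (4B, 4-aligned)
40..44  flags  (4B, 4-aligned)
44..48  seq  (4B, 4-aligned)
48..49  length  (1B, 1-aligned)
49..50  -- padding (1B)
50..52  port  (2B, 2-aligned)
sizeof = 52, alignof = 4
— Frame2 —
0..4  version  (4B, 4-aligned)
4..8  dst  (4B, 4-aligned)
8..12  flags  (4B, 4-aligned)
12..14  port  (2B, 2-aligned)
14..16  -- padding (2B)
16..20  seq  (4B, 4-aligned)
20..46  window  (26B, 2-aligned)
46..48  -- padding (2B)
48..52  magic  (4B, 4-aligned)
52..54  src  (2B, 2-aligned)
54..55  length  (1B, 1-aligned)
55..56  -- tail padding (1B)
sizeof = 56, alignof = 4
52 − 56 = -4

-4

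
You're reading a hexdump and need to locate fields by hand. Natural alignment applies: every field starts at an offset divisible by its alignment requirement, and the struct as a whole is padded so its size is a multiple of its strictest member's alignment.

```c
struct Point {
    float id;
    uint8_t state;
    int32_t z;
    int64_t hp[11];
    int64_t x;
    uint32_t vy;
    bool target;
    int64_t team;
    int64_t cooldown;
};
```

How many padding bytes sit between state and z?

3

0..4  id  (4B, 4-aligned)
4..5  state  (1B, 1-aligned)
5..8  -- padding (3B)
8..12  z  (4B, 4-aligned)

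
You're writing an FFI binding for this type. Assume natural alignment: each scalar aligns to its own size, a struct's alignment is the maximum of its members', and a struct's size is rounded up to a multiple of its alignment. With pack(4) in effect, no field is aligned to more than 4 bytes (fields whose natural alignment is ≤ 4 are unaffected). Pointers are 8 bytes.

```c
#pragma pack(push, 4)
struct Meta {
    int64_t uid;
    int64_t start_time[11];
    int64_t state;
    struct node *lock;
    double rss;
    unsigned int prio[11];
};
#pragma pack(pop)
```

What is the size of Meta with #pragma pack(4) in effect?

164

@0: uid [8B, align 4] → 8
@8: start_time [88B, align 4] → 96
@96: state [8B, align 4] → 104
@104: lock [8B, align 4] → 112
@112: rss [8B, align 4] → 120
@120: prio [44B, align 4] → 164
size 164, align 4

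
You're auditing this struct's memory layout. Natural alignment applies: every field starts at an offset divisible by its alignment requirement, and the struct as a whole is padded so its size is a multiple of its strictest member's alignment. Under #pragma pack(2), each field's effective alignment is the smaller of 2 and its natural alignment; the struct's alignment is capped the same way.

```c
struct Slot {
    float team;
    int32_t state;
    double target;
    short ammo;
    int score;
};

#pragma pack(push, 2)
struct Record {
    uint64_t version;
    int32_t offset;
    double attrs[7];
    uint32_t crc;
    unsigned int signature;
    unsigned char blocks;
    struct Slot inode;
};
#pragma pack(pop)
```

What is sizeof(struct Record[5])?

Slot: 0..4  team  (4B, 4-aligned); 4..8  state  (4B, 4-aligned); 8..16  target  (8B, 8-aligned); 16..18  ammo  (2B, 2-aligned); 18..20  -- padding (2B); 20..24  score  (4B, 4-aligned); sizeof = 24, alignof = 8
0..8  version  (8B, 2-aligned)
8..12  offset  (4B, 2-aligned)
12..68  attrs  (56B, 2-aligned)
68..72  crc  (4B, 2-aligned)
72..76  signature  (4B, 2-aligned)
76..77  blocks  (1B, 1-aligned)
77..78  -- padding (1B)
78..102  inode  (24B, 2-aligned)
sizeof = 102, alignof = 2
array of 5: 5 × 102 = 510

510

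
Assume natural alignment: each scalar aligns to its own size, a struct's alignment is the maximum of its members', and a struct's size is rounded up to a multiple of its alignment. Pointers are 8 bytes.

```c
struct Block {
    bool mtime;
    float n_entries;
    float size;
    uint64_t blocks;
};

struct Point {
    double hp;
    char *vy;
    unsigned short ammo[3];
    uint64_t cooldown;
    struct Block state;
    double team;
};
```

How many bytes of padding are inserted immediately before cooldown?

2

Block: 0..1  mtime  (1B, 1-aligned); 1..4  -- padding (3B); 4..8  n_entries  (4B, 4-aligned); 8..12  size  (4B, 4-aligned); 12..16  -- padding (4B); 16..24  blocks  (8B, 8-aligned); sizeof = 24, alignof = 8
0..8  hp  (8B, 8-aligned)
8..16  vy  (8B, 8-aligned)
16..22  ammo  (6B, 2-aligned)
22..24  -- padding (2B)
24..32  cooldown  (8B, 8-aligned)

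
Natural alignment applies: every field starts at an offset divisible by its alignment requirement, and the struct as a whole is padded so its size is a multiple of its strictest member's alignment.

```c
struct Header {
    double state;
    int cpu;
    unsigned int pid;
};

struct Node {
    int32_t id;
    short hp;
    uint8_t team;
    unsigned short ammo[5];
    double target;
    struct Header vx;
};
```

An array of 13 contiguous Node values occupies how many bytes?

624

Header: @0: state [8B, align 8] → 8; @8: cpu [4B, align 4] → 12; @12: pid [4B, align 4] → 16; size 16, align 8
@0: id [4B, align 4] → 4
@4: hp [2B, align 2] → 6
@6: team [1B, align 1] → 7
+1 pad (align 2)
@8: ammo [10B, align 2] → 18
+6 pad (align 8)
@24: target [8B, align 8] → 32
@32: vx [16B, align 8] → 48
size 48, align 8
array of 13: 13 × 48 = 624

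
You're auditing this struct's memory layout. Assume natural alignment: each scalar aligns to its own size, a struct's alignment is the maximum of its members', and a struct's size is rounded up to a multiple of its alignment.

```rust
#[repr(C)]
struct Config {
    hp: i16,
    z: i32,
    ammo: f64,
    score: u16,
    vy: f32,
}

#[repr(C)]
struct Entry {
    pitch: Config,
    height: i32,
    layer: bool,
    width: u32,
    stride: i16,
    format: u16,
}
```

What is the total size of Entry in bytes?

40 bytes

Config: 0..2  hp  (2B, 2-aligned); 2..4  -- padding (2B); 4..8  z  (4B, 4-aligned); 8..16  ammo  (8B, 8-aligned); 16..18  score  (2B, 2-aligned); 18..20  -- padding (2B); 20..24  vy  (4B, 4-aligned); sizeof = 24, alignof = 8
0..24  pitch  (24B, 8-aligned)
24..28  height  (4B, 4-aligned)
28..29  layer  (1B, 1-aligned)
29..32  -- padding (3B)
32..36  width  (4B, 4-aligned)
36..38  stride  (2B, 2-aligned)
38..40  format  (2B, 2-aligned)
sizeof = 40, alignof = 8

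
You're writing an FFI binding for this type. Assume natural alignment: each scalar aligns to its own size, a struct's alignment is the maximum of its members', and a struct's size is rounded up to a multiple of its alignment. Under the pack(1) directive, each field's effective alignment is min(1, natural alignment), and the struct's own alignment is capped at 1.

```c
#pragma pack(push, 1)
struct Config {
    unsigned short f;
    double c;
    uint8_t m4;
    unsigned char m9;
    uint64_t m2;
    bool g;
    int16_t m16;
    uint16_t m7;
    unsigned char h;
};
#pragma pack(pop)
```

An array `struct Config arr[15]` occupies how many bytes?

390

@0: f [2B, align 1] → 2
@2: c [8B, align 1] → 10
@10: m4 [1B, align 1] → 11
@11: m9 [1B, align 1] → 12
@12: m2 [8B, align 1] → 20
@20: g [1B, align 1] → 21
@21: m16 [2B, align 1] → 23
@23: m7 [2B, align 1] → 25
@25: h [1B, align 1] → 26
size 26, align 1
array of 15: 15 × 26 = 390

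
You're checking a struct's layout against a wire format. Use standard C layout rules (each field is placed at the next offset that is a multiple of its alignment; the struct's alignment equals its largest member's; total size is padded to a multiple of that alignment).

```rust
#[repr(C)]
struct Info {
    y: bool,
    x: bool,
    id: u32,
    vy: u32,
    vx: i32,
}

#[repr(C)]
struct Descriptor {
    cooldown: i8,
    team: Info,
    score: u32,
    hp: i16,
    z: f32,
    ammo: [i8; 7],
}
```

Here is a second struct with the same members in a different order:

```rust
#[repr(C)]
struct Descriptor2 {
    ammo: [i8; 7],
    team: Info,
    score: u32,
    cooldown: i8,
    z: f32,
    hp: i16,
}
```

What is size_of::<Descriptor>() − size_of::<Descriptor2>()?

Info: y at 0 (size 1, align 1) → ends 1; x at 1 (size 1, align 1) → ends 2; pad 2 to align 4 for id; id at 4 (size 4, align 4) → ends 8; vy at 8 (size 4, align 4) → ends 12; vx at 12 (size 4, align 4) → ends 16; total 16 bytes, alignment 4
cooldown at 0 (size 1, align 1) → ends 1
pad 3 to align 4 for team
team at 4 (size 16, align 4) → ends 20
score at 20 (size 4, align 4) → ends 24
hp at 24 (size 2, align 2) → ends 26
pad 2 to align 4 for z
z at 28 (size 4, align 4) → ends 32
ammo at 32 (size 7, align 1) → ends 39
tail pad 1 to reach multiple of 4
total 40 bytes, alignment 4
— Descriptor2 —
ammo at 0 (size 7, align 1) → ends 7
pad 1 to align 4 for team
team at 8 (size 16, align 4) → ends 24
score at 24 (size 4, align 4) → ends 28
cooldown at 28 (size 1, align 1) → ends 29
pad 3 to align 4 for z
z at 32 (size 4, align 4) → ends 36
hp at 36 (size 2, align 2) → ends 38
tail pad 2 to reach multiple of 4
total 40 bytes, alignment 4
40 − 40 = 0

0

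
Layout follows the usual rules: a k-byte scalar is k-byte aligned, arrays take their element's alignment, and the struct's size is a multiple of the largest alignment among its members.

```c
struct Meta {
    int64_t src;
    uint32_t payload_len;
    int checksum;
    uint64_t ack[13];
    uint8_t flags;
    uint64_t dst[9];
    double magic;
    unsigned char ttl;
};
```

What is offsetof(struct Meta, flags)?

120

@0: src [8B, align 8] → 8
@8: payload_len [4B, align 4] → 12
@12: checksum [4B, align 4] → 16
@16: ack [104B, align 8] → 120
@120: flags [1B, align 1] → 121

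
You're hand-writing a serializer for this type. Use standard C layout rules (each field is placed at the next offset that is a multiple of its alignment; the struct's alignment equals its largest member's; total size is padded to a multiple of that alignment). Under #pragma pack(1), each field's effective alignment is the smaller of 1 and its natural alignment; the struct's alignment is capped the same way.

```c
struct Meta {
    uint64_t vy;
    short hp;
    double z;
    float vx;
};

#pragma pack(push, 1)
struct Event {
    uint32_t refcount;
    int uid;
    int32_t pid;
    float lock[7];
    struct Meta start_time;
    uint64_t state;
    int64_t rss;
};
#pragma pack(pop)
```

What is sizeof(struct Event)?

88

Meta: vy at 0 (size 8, align 8) → ends 8; hp at 8 (size 2, align 2) → ends 10; pad 6 to align 8 for z; z at 16 (size 8, align 8) → ends 24; vx at 24 (size 4, align 4) → ends 28; tail pad 4 to reach multiple of 8; total 32 bytes, alignment 8
refcount at 0 (size 4, align 1) → ends 4
uid at 4 (size 4, align 1) → ends 8
pid at 8 (size 4, align 1) → ends 12
lock at 12 (size 28, align 1) → ends 40
start_time at 40 (size 32, align 1) → ends 72
state at 72 (size 8, align 1) → ends 80
rss at 80 (size 8, align 1) → ends 88
total 88 bytes, alignment 1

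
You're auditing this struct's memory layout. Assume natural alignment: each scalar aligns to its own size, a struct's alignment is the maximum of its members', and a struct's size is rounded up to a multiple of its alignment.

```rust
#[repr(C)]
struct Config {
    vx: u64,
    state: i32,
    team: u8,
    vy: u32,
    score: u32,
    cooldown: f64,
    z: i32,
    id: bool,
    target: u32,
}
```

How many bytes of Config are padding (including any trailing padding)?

vx at 0 (size 8, align 8) → ends 8
state at 8 (size 4, align 4) → ends 12
team at 12 (size 1, align 1) → ends 13
pad 3 to align 4 for vy
vy at 16 (size 4, align 4) → ends 20
score at 20 (size 4, align 4) → ends 24
cooldown at 24 (size 8, align 8) → ends 32
z at 32 (size 4, align 4) → ends 36
id at 36 (size 1, align 1) → ends 37
pad 3 to align 4 for target
target at 40 (size 4, align 4) → ends 44
tail pad 4 to reach multiple of 8
total 48 bytes, alignment 8
data bytes 38, size 48 → padding 10

10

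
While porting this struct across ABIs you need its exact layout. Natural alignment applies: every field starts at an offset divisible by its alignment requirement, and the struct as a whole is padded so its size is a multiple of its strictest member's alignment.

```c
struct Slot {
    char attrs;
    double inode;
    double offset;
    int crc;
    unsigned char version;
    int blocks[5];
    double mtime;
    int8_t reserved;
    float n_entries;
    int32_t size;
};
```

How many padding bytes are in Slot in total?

21

0..1  attrs  (1B, 1-aligned)
1..8  -- padding (7B)
8..16  inode  (8B, 8-aligned)
16..24  offset  (8B, 8-aligned)
24..28  crc  (4B, 4-aligned)
28..29  version  (1B, 1-aligned)
29..32  -- padding (3B)
32..52  blocks  (20B, 4-aligned)
52..56  -- padding (4B)
56..64  mtime  (8B, 8-aligned)
64..65  reserved  (1B, 1-aligned)
65..68  -- padding (3B)
68..72  n_entries  (4B, 4-aligned)
72..76  size  (4B, 4-aligned)
76..80  -- tail padding (4B)
sizeof = 80, alignof = 8
data bytes 59, size 80 → padding 21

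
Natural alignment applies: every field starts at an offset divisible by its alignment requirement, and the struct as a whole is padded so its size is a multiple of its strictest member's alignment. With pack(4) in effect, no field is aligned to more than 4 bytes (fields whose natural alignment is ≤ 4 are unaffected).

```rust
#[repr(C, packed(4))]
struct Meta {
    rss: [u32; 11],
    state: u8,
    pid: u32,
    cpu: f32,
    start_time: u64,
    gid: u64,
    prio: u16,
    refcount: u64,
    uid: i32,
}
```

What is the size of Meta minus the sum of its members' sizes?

0..44  rss  (44B, 4-aligned)
44..45  state  (1B, 1-aligned)
45..48  -- padding (3B)
48..52  pid  (4B, 4-aligned)
52..56  cpu  (4B, 4-aligned)
56..64  start_time  (8B, 4-aligned)
64..72  gid  (8B, 4-aligned)
72..74  prio  (2B, 2-aligned)
74..76  -- padding (2B)
76..84  refcount  (8B, 4-aligned)
84..88  uid  (4B, 4-aligned)
sizeof = 88, alignof = 4
data bytes 83, size 88 → padding 5

5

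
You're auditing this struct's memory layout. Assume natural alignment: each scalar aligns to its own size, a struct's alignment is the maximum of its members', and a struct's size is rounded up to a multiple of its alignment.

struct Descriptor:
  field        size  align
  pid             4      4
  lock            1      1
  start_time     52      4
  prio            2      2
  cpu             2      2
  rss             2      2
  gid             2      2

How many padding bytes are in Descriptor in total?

0..4  pid  (4B, 4-aligned)
4..5  lock  (1B, 1-aligned)
5..8  -- padding (3B)
8..60  start_time  (52B, 4-aligned)
60..62  prio  (2B, 2-aligned)
62..64  cpu  (2B, 2-aligned)
64..66  rss  (2B, 2-aligned)
66..68  gid  (2B, 2-aligned)
sizeof = 68, alignof = 4
data bytes 65, size 68 → padding 3

3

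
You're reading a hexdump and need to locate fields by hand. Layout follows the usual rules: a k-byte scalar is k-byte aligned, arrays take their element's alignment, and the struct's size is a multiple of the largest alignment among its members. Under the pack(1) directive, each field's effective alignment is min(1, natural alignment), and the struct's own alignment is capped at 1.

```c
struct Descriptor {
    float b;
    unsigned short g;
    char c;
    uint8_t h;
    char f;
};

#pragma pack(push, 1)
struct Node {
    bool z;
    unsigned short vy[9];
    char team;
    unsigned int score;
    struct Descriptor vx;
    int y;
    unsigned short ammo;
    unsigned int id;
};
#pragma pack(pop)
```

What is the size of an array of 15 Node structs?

690

Descriptor: 0..4  b  (4B, 4-aligned); 4..6  g  (2B, 2-aligned); 6..7  c  (1B, 1-aligned); 7..8  h  (1B, 1-aligned); 8..9  f  (1B, 1-aligned); 9..12  -- tail padding (3B); sizeof = 12, alignof = 4
0..1  z  (1B, 1-aligned)
1..19  vy  (18B, 1-aligned)
19..20  team  (1B, 1-aligned)
20..24  score  (4B, 1-aligned)
24..36  vx  (12B, 1-aligned)
36..40  y  (4B, 1-aligned)
40..42  ammo  (2B, 1-aligned)
42..46  id  (4B, 1-aligned)
sizeof = 46, alignof = 1
array of 15: 15 × 46 = 690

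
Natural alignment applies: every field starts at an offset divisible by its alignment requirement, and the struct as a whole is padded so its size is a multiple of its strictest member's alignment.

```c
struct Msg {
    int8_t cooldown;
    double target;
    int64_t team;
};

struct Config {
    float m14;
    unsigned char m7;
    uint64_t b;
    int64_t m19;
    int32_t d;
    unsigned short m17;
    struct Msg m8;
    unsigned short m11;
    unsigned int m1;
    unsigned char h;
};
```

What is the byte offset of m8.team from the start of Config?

Msg: @0: cooldown [1B, align 1] → 1; +7 pad (align 8); @8: target [8B, align 8] → 16; @16: team [8B, align 8] → 24; size 24, align 8
@0: m14 [4B, align 4] → 4
@4: m7 [1B, align 1] → 5
+3 pad (align 8)
@8: b [8B, align 8] → 16
@16: m19 [8B, align 8] → 24
@24: d [4B, align 4] → 28
@28: m17 [2B, align 2] → 30
+2 pad (align 8)
@32: m8 [24B, align 8] → 56
within Msg: team at 16
32 + 16 = 48

48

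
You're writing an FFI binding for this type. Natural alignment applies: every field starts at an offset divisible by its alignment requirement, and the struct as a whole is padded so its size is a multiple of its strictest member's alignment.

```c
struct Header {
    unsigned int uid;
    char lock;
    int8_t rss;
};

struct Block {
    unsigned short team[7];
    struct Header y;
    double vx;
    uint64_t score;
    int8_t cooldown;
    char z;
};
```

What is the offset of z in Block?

41

Header: uid at 0 (size 4, align 4) → ends 4; lock at 4 (size 1, align 1) → ends 5; rss at 5 (size 1, align 1) → ends 6; tail pad 2 to reach multiple of 4; total 8 bytes, alignment 4
team at 0 (size 14, align 2) → ends 14
pad 2 to align 4 for y
y at 16 (size 8, align 4) → ends 24
vx at 24 (size 8, align 8) → ends 32
score at 32 (size 8, align 8) → ends 40
cooldown at 40 (size 1, align 1) → ends 41
z at 41 (size 1, align 1) → ends 42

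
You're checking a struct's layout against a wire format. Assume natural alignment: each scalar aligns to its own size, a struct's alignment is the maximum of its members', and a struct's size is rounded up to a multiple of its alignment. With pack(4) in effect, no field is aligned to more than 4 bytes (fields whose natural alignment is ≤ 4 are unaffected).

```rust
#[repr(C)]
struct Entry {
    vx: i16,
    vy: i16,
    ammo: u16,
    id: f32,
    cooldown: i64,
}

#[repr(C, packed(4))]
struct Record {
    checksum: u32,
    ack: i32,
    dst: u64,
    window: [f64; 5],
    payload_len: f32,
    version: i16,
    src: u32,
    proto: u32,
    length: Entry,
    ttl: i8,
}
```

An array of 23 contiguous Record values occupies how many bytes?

Entry: vx at 0 (size 2, align 2) → ends 2; vy at 2 (size 2, align 2) → ends 4; ammo at 4 (size 2, align 2) → ends 6; pad 2 to align 4 for id; id at 8 (size 4, align 4) → ends 12; pad 4 to align 8 for cooldown; cooldown at 16 (size 8, align 8) → ends 24; total 24 bytes, alignment 8
checksum at 0 (size 4, align 4) → ends 4
ack at 4 (size 4, align 4) → ends 8
dst at 8 (size 8, align 4) → ends 16
window at 16 (size 40, align 4) → ends 56
payload_len at 56 (size 4, align 4) → ends 60
version at 60 (size 2, align 2) → ends 62
pad 2 to align 4 for src
src at 64 (size 4, align 4) → ends 68
proto at 68 (size 4, align 4) → ends 72
length at 72 (size 24, align 4) → ends 96
ttl at 96 (size 1, align 1) → ends 97
tail pad 3 to reach multiple of 4
total 100 bytes, alignment 4
array of 23: 23 × 100 = 2300

2300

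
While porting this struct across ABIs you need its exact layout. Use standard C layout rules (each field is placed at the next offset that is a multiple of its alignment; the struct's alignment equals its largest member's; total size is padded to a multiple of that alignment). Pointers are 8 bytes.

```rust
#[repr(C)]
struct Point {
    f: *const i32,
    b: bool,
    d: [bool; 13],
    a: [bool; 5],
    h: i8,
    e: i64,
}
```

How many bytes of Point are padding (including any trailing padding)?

@0: f [8B, align 8] → 8
@8: b [1B, align 1] → 9
@9: d [13B, align 1] → 22
@22: a [5B, align 1] → 27
@27: h [1B, align 1] → 28
+4 pad (align 8)
@32: e [8B, align 8] → 40
size 40, align 8
data bytes 36, size 40 → padding 4

4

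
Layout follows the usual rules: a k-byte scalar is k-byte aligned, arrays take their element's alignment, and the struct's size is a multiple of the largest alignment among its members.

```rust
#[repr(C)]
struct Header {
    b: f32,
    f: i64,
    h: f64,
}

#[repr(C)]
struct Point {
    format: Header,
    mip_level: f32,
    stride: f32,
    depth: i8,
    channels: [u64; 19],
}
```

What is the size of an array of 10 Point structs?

Header: 0..4  b  (4B, 4-aligned); 4..8  -- padding (4B); 8..16  f  (8B, 8-aligned); 16..24  h  (8B, 8-aligned); sizeof = 24, alignof = 8
0..24  format  (24B, 8-aligned)
24..28  mip_level  (4B, 4-aligned)
28..32  stride  (4B, 4-aligned)
32..33  depth  (1B, 1-aligned)
33..40  -- padding (7B)
40..192  channels  (152B, 8-aligned)
sizeof = 192, alignof = 8
array of 10: 10 × 192 = 1920

1920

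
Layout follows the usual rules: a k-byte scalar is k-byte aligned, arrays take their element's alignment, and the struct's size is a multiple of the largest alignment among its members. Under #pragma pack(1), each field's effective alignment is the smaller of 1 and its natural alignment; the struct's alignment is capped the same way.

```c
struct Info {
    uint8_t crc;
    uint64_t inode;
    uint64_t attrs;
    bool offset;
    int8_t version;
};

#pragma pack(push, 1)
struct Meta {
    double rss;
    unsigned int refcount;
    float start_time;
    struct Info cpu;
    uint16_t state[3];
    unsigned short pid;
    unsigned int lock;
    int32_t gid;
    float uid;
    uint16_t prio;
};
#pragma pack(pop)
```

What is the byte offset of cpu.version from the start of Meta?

Info: 0..1  crc  (1B, 1-aligned); 1..8  -- padding (7B); 8..16  inode  (8B, 8-aligned); 16..24  attrs  (8B, 8-aligned); 24..25  offset  (1B, 1-aligned); 25..26  version  (1B, 1-aligned); 26..32  -- tail padding (6B); sizeof = 32, alignof = 8
0..8  rss  (8B, 1-aligned)
8..12  refcount  (4B, 1-aligned)
12..16  start_time  (4B, 1-aligned)
16..48  cpu  (32B, 1-aligned)
within Info: version at 25
16 + 25 = 41

41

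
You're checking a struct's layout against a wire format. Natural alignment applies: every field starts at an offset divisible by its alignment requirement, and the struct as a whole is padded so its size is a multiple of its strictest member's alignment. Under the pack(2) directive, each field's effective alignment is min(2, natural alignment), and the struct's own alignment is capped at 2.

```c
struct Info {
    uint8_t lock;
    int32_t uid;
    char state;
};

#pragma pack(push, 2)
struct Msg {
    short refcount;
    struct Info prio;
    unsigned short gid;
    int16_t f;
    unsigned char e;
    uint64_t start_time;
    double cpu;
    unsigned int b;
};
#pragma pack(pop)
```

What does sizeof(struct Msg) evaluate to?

40

Info: lock at 0 (size 1, align 1) → ends 1; pad 3 to align 4 for uid; uid at 4 (size 4, align 4) → ends 8; state at 8 (size 1, align 1) → ends 9; tail pad 3 to reach multiple of 4; total 12 bytes, alignment 4
refcount at 0 (size 2, align 2) → ends 2
prio at 2 (size 12, align 2) → ends 14
gid at 14 (size 2, align 2) → ends 16
f at 16 (size 2, align 2) → ends 18
e at 18 (size 1, align 1) → ends 19
pad 1 to align 2 for start_time
start_time at 20 (size 8, align 2) → ends 28
cpu at 28 (size 8, align 2) → ends 36
b at 36 (size 4, align 2) → ends 40
total 40 bytes, alignment 2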